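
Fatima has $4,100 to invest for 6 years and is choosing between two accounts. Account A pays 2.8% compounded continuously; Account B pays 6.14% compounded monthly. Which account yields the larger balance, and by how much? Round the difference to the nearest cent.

Account B, by $1,070.62

Account A growth factor: e^(0.028·6) = e^0.168 ≈ 1.182936611; balance ≈ 4,850.0401.
Account B growth factor: (1 + 0.0614/12)^72 ≈ 1.444063064; balance ≈ 5,920.6586.
Account B is larger by 1,070.6185.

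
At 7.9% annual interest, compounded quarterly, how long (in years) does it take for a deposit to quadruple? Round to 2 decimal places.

17.72 years

(1 + 0.01975)^(4t) = 4.
4t = ln 4 / ln(1 + 0.01975) ≈ 1.3863/0.0195575 ≈ 70.8830.
t ≈ 17.7208.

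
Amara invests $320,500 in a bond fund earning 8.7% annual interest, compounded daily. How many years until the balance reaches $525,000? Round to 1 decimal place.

We need (1 + 0.000238356)^(365t) = 1.6381, so 365t = ln 1.6381 / ln 1.000238 ≈ 2070.7449.
t ≈ 2070.7449/365 = 5.6733 years.

5.7 years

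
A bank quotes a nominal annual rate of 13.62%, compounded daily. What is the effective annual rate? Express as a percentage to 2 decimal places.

EAR = (1 + 13.62%/365)^365 − 1 = (1 + 0.000373151)^365 − 1.
(1 + 0.000373151)^365 ≈ 1.145882, so EAR ≈ 14.58819%.

14.59%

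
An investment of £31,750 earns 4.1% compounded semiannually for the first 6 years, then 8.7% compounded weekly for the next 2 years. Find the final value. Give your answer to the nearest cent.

£48,195.22

Phase 1: 31,750·(1 + 0.0205)^12 ≈ 40,504.1794.
Phase 2: 40,504.1794·(1 + 0.087/52)^104 ≈ 48,195.2163.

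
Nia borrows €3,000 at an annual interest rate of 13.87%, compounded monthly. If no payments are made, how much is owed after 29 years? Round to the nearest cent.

Growth factor = (1 + 0.1387/12)^348 ≈ 54.5562368905.
A ≈ 3,000 × 54.5562368905 ≈ 163,668.7107.

€163,668.71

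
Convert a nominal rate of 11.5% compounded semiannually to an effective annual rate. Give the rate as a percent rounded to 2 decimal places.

EAR = (1 + 11.5%/2)^2 − 1 = (1 + 0.0575)^2 − 1.
(1 + 0.0575)^2 ≈ 1.118306, so EAR ≈ 11.83063%.

11.83%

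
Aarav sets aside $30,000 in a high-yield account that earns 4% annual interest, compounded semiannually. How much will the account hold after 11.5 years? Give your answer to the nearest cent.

$47,306.98

Periodic rate = 4%/2 = 0.02; periods = 2·11.5 = 23.
A = 30,000·(1 + 0.02)^23 ≈ 30,000·1.5768992642 ≈ 47,306.9779.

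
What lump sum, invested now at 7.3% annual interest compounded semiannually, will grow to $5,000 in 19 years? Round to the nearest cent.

$1,280.37

Growth factor = (1 + 0.0365)^38 ≈ 3.905113351.
P = 5,000/3.905113351 ≈ 1,280.3726.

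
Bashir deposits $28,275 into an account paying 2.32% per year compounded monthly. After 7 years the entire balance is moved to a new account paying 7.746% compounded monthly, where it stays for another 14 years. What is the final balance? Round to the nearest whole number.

$98,020

After 7 years at 2.32%: 28,275 × 1.1761462634 ≈ 33,255.5356.
Then 14 years at 7.746%: 33,255.5356 × 2.9474929429 ≈ 98,020.4565.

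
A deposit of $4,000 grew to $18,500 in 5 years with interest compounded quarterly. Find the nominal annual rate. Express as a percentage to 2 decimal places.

(1 + r/4)^20 = 18,500/4,000 = 4.625.
1 + r/4 = 4.625^(1/20) ≈ 1.079582, so r/4 ≈ 0.0795819.
r ≈ 4·0.0795819 = 31.83275%.

31.83%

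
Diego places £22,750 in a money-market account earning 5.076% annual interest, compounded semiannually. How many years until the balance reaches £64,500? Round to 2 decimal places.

We need (1 + 0.02538)^(2t) = 2.8352, so 2t = ln 2.8352 / ln 1.02538 ≈ 41.5788.
t ≈ 41.5788/2 = 20.7894 years.

20.79 years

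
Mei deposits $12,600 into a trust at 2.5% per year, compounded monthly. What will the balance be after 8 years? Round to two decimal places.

Growth factor = (1 + 0.025/12)^96 ≈ 1.2211486785.
A ≈ 12,600 × 1.2211486785 ≈ 15,386.4733.

$15,386.47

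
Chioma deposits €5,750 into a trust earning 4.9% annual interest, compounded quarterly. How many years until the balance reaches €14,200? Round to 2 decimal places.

(1 + 0.01225)^(4t) = 14,200/5,750 = 2.4696.
4t·ln(1 + 0.01225) = ln(2.4696); 4t = 0.90404/0.0121756 ≈ 74.2505.
t ≈ 18.5626 years.

18.56 years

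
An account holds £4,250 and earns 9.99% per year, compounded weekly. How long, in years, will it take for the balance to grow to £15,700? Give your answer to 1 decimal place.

We need (1 + 0.00192115)^(52t) = 3.6941, so 52t = ln 3.6941 / ln 1.001921 ≈ 680.8390.
t ≈ 680.8390/52 = 13.0931 years.

13.1 years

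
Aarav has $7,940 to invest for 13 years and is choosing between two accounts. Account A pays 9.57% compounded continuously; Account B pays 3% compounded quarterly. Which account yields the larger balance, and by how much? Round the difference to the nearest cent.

A: e^(0.0957·13) = e^1.2441 ≈ 3.4698105641, so 7,940 × 3.4698105641 ≈ 27,550.2959.
B: (1 + 0.0075)^52 ≈ 1.4748330126, so 7,940 × 1.4748330126 ≈ 11,710.1741.
Difference ≈ 15,840.1218 in favor of A.

Account A, by $15,840.12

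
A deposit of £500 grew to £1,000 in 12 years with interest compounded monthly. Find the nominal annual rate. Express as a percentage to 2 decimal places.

The 144-period growth factor is 1,000/500 = 2.
r/12 = 2^(1/144) − 1 ≈ 0.00482513, so r ≈ 12·0.00482513 = 5.79015%.

5.79%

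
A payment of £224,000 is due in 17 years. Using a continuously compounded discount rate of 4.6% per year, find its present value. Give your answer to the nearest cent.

P = A·e^(−rt) = 224,000·e^(−0.782).
e^(−0.782) ≈ 0.457490115484, so P ≈ 102,477.7859.

£102,477.79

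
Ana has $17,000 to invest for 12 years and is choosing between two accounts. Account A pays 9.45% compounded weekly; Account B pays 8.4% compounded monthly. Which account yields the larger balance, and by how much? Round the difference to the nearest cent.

Account A growth factor: (1 + 0.0945/52)^624 ≈ 3.1048668537; balance ≈ 52,782.7365.
Account B growth factor: (1 + 0.007)^144 ≈ 2.7305099266; balance ≈ 46,418.6688.
Account A is larger by 6,364.0678.

Account A, by $6,364.07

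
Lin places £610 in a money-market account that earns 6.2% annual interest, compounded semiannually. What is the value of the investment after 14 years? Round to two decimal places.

Growth factor = (1 + 0.031)^28 ≈ 2.35094586.
A ≈ 610 × 2.35094586 ≈ 1,434.0770.

£1,434.08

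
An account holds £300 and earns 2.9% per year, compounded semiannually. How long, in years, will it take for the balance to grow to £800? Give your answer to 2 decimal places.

34.07 years

(1 + 0.0145)^(2t) = 800/300 = 2.6667.
2t·ln(1 + 0.0145) = ln(2.6667); 2t = 0.98083/0.0143959 ≈ 68.1326.
t ≈ 34.0663 years.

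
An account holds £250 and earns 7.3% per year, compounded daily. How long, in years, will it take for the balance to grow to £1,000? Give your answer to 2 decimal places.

18.99 years

(1 + 0.0002)^(365t) = 1,000/250 = 4.
365t·ln(1 + 0.0002) = ln(4); 365t = 1.3863/0.00019998 ≈ 6932.1649.
t ≈ 18.9922 years.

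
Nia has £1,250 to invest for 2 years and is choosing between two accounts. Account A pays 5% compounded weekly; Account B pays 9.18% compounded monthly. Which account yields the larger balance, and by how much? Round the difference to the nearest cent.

Account B, by £119.47

Account A growth factor: (1 + 0.05/52)^104 ≈ 1.10511782; balance ≈ 1,381.3973.
Account B growth factor: (1 + 0.00765)^24 ≈ 1.200695883; balance ≈ 1,500.8699.
Account B is larger by 119.4726.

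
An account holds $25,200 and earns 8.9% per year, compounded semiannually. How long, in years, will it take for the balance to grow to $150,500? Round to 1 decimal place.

20.5 years

(1 + 0.0445)^(2t) = 150,500/25,200 = 5.9722.
2t·ln(1 + 0.0445) = ln(5.9722); 2t = 1.7871/0.0435383 ≈ 41.0471.
t ≈ 20.5235 years.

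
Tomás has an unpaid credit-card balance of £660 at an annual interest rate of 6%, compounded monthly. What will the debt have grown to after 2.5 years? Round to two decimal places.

£766.52

Periodic rate = 6%/12 = 0.005; periods = 12·2.5 = 30.
A = 660·(1 + 0.005)^30 ≈ 660·1.16140008 ≈ 766.5241.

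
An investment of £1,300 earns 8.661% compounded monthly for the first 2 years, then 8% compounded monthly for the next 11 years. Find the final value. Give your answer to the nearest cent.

£3,713.75

Phase 1: 1,300·(1 + 0.0072175)^24 ≈ 1,544.9046.
Phase 2: 1,544.9046·(1 + 0.08/12)^132 ≈ 3,713.7487.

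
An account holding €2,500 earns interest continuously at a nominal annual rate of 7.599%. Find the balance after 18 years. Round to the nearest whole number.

€9,817

A = P·e^(rt) = 2,500·e^(0.07599·18) = 2,500·e^1.36782.
e^1.36782 ≈ 3.926780975, so A ≈ 9,816.9524.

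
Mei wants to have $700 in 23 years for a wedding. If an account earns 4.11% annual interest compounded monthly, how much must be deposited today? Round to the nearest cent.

$272.43

Growth factor = (1 + 0.003425)^276 ≈ 2.56943199.
P = 700/2.56943199 ≈ 272.4338.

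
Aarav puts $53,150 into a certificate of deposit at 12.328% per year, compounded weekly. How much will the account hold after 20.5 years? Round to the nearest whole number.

$663,393

Periodic rate = 12.328%/52 = 0.00237077; periods = 52·20.5 = 1066.
A = 53,150·(1 + 0.12328/52)^1066 ≈ 53,150·12.4815178108 ≈ 663,392.6716.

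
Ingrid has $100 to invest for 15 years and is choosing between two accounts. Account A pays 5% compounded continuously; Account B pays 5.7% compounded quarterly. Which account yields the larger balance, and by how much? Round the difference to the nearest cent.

A: e^(0.05·15) = e^0.75 ≈ 2.11700002, so 100 × 2.11700002 ≈ 211.7000.
B: (1 + 0.01425)^60 ≈ 2.33722747, so 100 × 2.33722747 ≈ 233.7227.
Difference ≈ 22.0227 in favor of B.

Account B, by $22.02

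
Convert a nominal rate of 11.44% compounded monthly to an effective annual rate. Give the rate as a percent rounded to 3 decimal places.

One year is 12 periods at 0.00953333 each: (1 + 0.00953333)^12 ≈ 1.120593.
EAR = 1.120593 − 1 ≈ 12.05931%.

12.059%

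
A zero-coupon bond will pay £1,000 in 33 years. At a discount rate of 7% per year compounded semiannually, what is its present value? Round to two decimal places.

£103.26

Periodic rate = 7%/2 = 0.035; 66 periods.
P = 1,000/(1 + 0.035)^66 ≈ 1,000/9.6841852 ≈ 103.2611.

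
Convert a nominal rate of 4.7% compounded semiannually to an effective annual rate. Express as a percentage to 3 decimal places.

EAR = (1 + 4.7%/2)^2 − 1 = (1 + 0.0235)^2 − 1.
(1 + 0.0235)^2 ≈ 1.047552, so EAR ≈ 4.75523%.

4.755%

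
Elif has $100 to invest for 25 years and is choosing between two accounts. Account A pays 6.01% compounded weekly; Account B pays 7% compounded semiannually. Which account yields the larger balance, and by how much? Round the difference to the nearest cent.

Account A growth factor: (1 + 0.0601/52)^1300 ≈ 4.48901094; balance ≈ 448.9011.
Account B growth factor: (1 + 0.035)^50 ≈ 5.58492686; balance ≈ 558.4927.
Account B is larger by 109.5916.

Account B, by $109.59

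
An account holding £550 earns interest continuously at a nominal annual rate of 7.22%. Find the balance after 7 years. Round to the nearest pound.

£912

A = P·e^(rt) = 550·e^(0.0722·7) = 550·e^0.5054.
e^0.5054 ≈ 1.65764845, so A ≈ 911.7066.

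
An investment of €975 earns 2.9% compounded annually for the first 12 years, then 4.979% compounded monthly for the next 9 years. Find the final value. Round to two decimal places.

€2,148.81

Phase 1: 975·(1 + 0.029)^12 ≈ 1,374.0075.
Phase 2: 1,374.0075·(1 + 0.04979/12)^108 ≈ 2,148.8109.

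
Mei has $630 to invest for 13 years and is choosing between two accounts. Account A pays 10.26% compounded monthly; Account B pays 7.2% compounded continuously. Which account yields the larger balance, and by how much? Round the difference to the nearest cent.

Account A growth factor: (1 + 0.00855)^156 ≈ 3.773980573; balance ≈ 2,377.6078.
Account B growth factor: e^(0.072·13) = e^0.936 ≈ 2.549761945; balance ≈ 1,606.3500.
Account A is larger by 771.2577.

Account A, by $771.26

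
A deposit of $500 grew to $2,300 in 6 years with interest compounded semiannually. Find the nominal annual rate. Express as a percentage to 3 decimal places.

The 12-period growth factor is 2,300/500 = 4.6.
r/2 = 4.6^(1/12) − 1 ≈ 0.135612, so r ≈ 2·0.135612 = 27.12232%.

27.122%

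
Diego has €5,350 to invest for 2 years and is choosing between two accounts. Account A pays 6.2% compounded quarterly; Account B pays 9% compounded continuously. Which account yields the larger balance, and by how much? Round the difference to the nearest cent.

A: (1 + 0.0155)^8 ≈ 1.130939628, so 5,350 × 1.130939628 ≈ 6,050.5270.
B: e^(0.09·2) = e^0.18 ≈ 1.197217363, so 5,350 × 1.197217363 ≈ 6,405.1129.
Difference ≈ 354.5859 in favor of B.

Account B, by €354.59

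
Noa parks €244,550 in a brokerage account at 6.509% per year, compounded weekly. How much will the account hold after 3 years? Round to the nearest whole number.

€297,248

Growth factor = (1 + 0.06509/52)^156 ≈ 1.2154907311.
A ≈ 244,550 × 1.2154907311 ≈ 297,248.2583.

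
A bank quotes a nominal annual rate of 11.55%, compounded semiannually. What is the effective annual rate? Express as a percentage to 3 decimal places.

11.884%

One year is 2 periods at 0.05775 each: (1 + 0.05775)^2 ≈ 1.118835.
EAR = 1.118835 − 1 ≈ 11.88351%.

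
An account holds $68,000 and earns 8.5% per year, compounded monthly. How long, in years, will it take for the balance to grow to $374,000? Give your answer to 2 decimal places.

20.13 years

We need (1 + 0.00708333)^(12t) = 5.5, so 12t = ln 5.5 / ln 1.007083 ≈ 241.5217.
t ≈ 241.5217/12 = 20.1268 years.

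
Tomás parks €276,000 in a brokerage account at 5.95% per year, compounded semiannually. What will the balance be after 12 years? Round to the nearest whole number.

Growth factor = (1 + 0.02975)^24 ≈ 2.02098558142.
A ≈ 276,000 × 2.02098558142 ≈ 557,792.0205.

€557,792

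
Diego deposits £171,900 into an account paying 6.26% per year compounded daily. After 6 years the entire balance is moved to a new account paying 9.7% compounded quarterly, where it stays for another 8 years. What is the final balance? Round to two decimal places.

£538,733.55

After 6 years at 6.26%: 171,900 × 1.45581778561 ≈ 250,255.0773.
Then 8 years at 9.7%: 250,255.0773 × 2.1527377372 ≈ 538,733.5489.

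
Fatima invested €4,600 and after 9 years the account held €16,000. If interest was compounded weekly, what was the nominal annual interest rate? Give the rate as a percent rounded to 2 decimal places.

(1 + r/52)^468 = 16,000/4,600 = 3.47826.
1 + r/52 = 3.47826^(1/468) ≈ 1.002667, so r/52 ≈ 0.00266708.
r ≈ 52·0.00266708 = 13.86882%.

13.87%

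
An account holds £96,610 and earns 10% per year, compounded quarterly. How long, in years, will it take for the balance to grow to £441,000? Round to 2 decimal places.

15.37 years

(1 + 0.025)^(4t) = 441,000/96,610 = 4.5647.
4t·ln(1 + 0.025) = ln(4.5647); 4t = 1.5184/0.0246926 ≈ 61.4906.
t ≈ 15.3726 years.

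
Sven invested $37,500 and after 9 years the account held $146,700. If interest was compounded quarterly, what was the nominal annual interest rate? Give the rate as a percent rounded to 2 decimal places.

15.45%

The 36-period growth factor is 146,700/37,500 = 3.912.
r/4 = 3.912^(1/36) − 1 ≈ 0.0386172, so r ≈ 4·0.0386172 = 15.44689%.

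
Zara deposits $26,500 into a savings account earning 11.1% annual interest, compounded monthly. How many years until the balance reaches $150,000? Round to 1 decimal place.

(1 + 0.00925)^(12t) = 150,000/26,500 = 5.6604.
12t·ln(1 + 0.00925) = ln(5.6604); 12t = 1.7335/0.00920748 ≈ 188.2698.
t ≈ 15.6892 years.

15.7 years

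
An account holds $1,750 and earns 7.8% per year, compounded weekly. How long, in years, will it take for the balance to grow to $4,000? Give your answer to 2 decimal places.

10.61 years

(1 + 0.0015)^(52t) = 4,000/1,750 = 2.2857.
52t·ln(1 + 0.0015) = ln(2.2857); 52t = 0.82668/0.00149888 ≈ 551.5323.
t ≈ 10.6064 years.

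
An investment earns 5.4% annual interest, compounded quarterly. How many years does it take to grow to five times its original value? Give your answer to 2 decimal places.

30.01 years

(1 + 0.0135)^(4t) = 5.
4t = ln 5 / ln(1 + 0.0135) ≈ 1.6094/0.0134097 ≈ 120.0205.
t ≈ 30.0051.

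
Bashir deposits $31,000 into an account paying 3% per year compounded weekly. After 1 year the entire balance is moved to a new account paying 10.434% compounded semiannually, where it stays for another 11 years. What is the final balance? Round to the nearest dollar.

$97,786

Phase 1: 31,000·(1 + 0.03/52)^52 ≈ 31,943.8142.
Phase 2: 31,943.8142·(1 + 0.05217)^22 ≈ 97,786.0486.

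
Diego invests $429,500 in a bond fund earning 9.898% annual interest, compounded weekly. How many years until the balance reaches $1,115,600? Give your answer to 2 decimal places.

9.65 years

We need (1 + 0.00190346)^(52t) = 2.5974, so 52t = ln 2.5974 / ln 1.001903 ≈ 501.9456.
t ≈ 501.9456/52 = 9.6528 years.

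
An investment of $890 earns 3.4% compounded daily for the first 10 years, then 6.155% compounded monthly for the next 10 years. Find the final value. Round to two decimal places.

$2,310.30

Phase 1: 890·(1 + 0.034/365)^3650 ≈ 1,250.3836.
Phase 2: 1,250.3836·(1 + 0.06155/12)^120 ≈ 2,310.2996.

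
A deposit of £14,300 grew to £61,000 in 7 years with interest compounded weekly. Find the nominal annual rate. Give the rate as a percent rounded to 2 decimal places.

20.76%

(1 + r/52)^364 = 61,000/14,300 = 4.26573.
1 + r/52 = 4.26573^(1/364) ≈ 1.003993, so r/52 ≈ 0.00399316.
r ≈ 52·0.00399316 = 20.76441%.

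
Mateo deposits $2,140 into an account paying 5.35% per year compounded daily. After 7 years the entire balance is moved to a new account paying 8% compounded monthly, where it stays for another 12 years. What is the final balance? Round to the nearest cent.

Phase 1: 2,140·(1 + 0.0535/365)^2555 ≈ 3,112.0398.
Phase 2: 3,112.0398·(1 + 0.08/12)^144 ≈ 8,101.8509.

$8,101.85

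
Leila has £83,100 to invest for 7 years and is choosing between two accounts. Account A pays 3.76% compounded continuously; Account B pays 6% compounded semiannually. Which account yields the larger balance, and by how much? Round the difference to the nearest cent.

A: e^(0.0376·7) = e^0.2632 ≈ 1.30108691031, so 83,100 × 1.30108691031 ≈ 108,120.3222.
B: (1 + 0.03)^14 ≈ 1.51258972486, so 83,100 × 1.51258972486 ≈ 125,696.2061.
Difference ≈ 17,575.8839 in favor of B.

Account B, by £17,575.88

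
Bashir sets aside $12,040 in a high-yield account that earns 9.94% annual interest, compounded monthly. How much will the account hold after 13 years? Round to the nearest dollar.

Periodic rate = 9.94%/12 = 0.00828333; periods = 12·13 = 156.
A = 12,040·(1 + 0.0994/12)^156 ≈ 12,040·3.6214609078 ≈ 43,602.3893.

$43,602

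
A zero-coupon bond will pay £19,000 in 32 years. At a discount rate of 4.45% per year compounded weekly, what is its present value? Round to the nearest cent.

Growth factor = (1 + 0.0445/52)^1664 ≈ 4.1511733935.
P = 19,000/4.1511733935 ≈ 4,577.0191.

£4,577.02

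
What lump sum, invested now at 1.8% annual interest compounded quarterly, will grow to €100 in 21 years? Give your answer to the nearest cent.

€68.58

Growth factor = (1 + 0.0045)^84 ≈ 1.458126.
P = 100/1.458126 ≈ 68.5812.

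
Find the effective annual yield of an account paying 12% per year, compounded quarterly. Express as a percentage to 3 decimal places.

One year is 4 periods at 0.03 each: (1 + 0.03)^4 ≈ 1.125509.
EAR = 1.125509 − 1 ≈ 12.55088%.

12.551%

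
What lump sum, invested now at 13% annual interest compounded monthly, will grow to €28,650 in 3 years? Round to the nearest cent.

Periodic rate = 13%/12 = 0.0108333; 36 periods.
P = 28,650/(1 + 0.13/12)^36 ≈ 28,650/1.473886271 ≈ 19,438.4062.

€19,438.41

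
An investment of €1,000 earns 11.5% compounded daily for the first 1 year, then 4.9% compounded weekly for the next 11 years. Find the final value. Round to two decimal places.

After 1 years at 11.5%: 1,000 × 1.121853118 ≈ 1,121.8531.
Then 11 years at 4.9%: 1,121.8531 × 1.713856694 ≈ 1,922.6955.

€1,922.70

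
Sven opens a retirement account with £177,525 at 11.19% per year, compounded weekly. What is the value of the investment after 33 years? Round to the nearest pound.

£7,099,956

Growth factor = (1 + 0.1119/52)^1716 ≈ 39.99412177387.
A ≈ 177,525 × 39.99412177387 ≈ 7,099,956.4679.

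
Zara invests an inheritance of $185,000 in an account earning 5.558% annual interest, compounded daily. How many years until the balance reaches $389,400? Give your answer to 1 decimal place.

13.4 years

We need (1 + 0.000152274)^(365t) = 2.1049, so 365t = ln 2.1049 / ln 1.000152 ≈ 4887.9524.
t ≈ 4887.9524/365 = 13.3917 years.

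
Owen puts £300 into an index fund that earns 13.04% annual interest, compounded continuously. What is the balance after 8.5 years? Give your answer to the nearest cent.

£908.85

A = P·e^(rt) = 300·e^(0.1304·8.5) = 300·e^1.1084.
e^1.1084 ≈ 3.0295073, so A ≈ 908.8522.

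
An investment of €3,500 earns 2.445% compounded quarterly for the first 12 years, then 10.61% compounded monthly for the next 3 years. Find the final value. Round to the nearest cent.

€6,437.70

Phase 1: 3,500·(1 + 0.0061125)^48 ≈ 4,689.2371.
Phase 2: 4,689.2371·(1 + 0.1061/12)^36 ≈ 6,437.6978.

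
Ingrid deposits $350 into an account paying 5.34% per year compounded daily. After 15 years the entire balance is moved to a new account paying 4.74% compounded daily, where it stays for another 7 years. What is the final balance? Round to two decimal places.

Phase 1: 350·(1 + 0.0534/365)^5475 ≈ 779.6730.
Phase 2: 779.6730·(1 + 0.0474/365)^2555 ≈ 1,086.4307.

$1,086.43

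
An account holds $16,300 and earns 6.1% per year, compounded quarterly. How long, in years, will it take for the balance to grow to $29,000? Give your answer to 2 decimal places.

We need (1 + 0.01525)^(4t) = 1.7791, so 4t = ln 1.7791 / ln 1.01525 ≈ 38.0664.
t ≈ 38.0664/4 = 9.5166 years.

9.52 years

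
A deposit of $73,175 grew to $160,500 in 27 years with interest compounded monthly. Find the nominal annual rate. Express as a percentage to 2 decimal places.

The 324-period growth factor is 160,500/73,175 = 2.19337.
r/12 = 2.19337^(1/324) − 1 ≈ 0.00242714, so r ≈ 12·0.00242714 = 2.91257%.

2.91%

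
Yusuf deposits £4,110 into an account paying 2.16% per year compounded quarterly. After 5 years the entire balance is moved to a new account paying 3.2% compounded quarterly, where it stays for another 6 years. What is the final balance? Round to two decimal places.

Phase 1: 4,110·(1 + 0.0054)^20 ≈ 4,577.4061.
Phase 2: 4,577.4061·(1 + 0.008)^24 ≈ 5,542.0726.

£5,542.07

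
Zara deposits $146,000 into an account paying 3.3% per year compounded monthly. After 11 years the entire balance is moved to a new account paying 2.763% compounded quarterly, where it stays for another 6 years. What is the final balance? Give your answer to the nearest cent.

$247,477.20

After 11 years at 3.3%: 146,000 × 1.43691979045 ≈ 209,790.2894.
Then 6 years at 2.763%: 209,790.2894 × 1.17964088851 ≈ 247,477.2034.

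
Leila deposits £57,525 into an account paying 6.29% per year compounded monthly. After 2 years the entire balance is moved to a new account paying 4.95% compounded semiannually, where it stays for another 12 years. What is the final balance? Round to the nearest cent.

After 2 years at 6.29%: 57,525 × 1.1336827982 ≈ 65,215.1030.
Then 12 years at 4.95%: 65,215.1030 × 1.79816792955 ≈ 117,267.7067.

£117,267.71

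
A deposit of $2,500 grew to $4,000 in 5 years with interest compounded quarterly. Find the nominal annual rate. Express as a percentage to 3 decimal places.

The 20-period growth factor is 4,000/2,500 = 1.6.
r/4 = 1.6^(1/20) − 1 ≈ 0.0237785, so r ≈ 4·0.0237785 = 9.51139%.

9.511%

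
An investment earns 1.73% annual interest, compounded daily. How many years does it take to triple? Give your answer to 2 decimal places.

(1 + 0.0000473973)^(365t) = 3.
365t = ln 3 / ln(1 + 0.0000473973) ≈ 1.0986/4.73961e-05 ≈ 23179.3635.
t ≈ 63.5051.

63.51 years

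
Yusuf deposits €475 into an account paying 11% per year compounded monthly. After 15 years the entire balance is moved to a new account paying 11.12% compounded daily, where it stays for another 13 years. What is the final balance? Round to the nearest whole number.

€10,417

Phase 1: 475·(1 + 0.11/12)^180 ≈ 2,454.7942.
Phase 2: 2,454.7942·(1 + 0.1112/365)^4745 ≈ 10,416.8300.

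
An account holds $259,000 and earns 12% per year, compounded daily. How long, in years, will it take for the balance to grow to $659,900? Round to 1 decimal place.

We need (1 + 0.000328767)^(365t) = 2.5479, so 365t = ln 2.5479 / ln 1.000329 ≈ 2845.2175.
t ≈ 2845.2175/365 = 7.7951 years.

7.8 years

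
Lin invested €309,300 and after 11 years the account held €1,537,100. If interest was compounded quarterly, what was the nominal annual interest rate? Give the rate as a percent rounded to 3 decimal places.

(1 + r/4)^44 = 1,537,100/309,300 = 4.96961.
1 + r/4 = 4.96961^(1/44) ≈ 1.037112, so r/4 ≈ 0.0371116.
r ≈ 4·0.0371116 = 14.84465%.

14.845%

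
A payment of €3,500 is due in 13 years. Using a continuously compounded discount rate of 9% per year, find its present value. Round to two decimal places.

€1,086.28

P = A·e^(−rt) = 3,500·e^(−1.17).
e^(−1.17) ≈ 0.3103669413, so P ≈ 1,086.2843.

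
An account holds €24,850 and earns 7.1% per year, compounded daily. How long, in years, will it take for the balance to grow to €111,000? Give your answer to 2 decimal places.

21.08 years

We need (1 + 0.000194521)^(365t) = 4.4668, so 365t = ln 4.4668 / ln 1.000195 ≈ 7694.9095.
t ≈ 7694.9095/365 = 21.0819 years.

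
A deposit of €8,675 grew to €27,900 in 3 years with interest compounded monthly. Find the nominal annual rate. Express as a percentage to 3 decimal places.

The 36-period growth factor is 27,900/8,675 = 3.21614.
r/12 = 3.21614^(1/36) − 1 ≈ 0.0329817, so r ≈ 12·0.0329817 = 39.57805%.

39.578%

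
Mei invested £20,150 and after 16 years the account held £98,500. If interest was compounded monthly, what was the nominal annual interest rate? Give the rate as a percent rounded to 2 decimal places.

9.96%

The 192-period growth factor is 98,500/20,150 = 4.88834.
r/12 = 4.88834^(1/192) − 1 ≈ 0.0082991, so r ≈ 12·0.0082991 = 9.95892%.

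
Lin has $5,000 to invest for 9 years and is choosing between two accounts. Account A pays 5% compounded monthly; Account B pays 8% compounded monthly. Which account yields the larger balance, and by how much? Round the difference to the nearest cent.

Account B, by $2,413.42

Account A growth factor: (1 + 0.05/12)^108 ≈ 1.566846649; balance ≈ 7,834.2332.
Account B growth factor: (1 + 0.08/12)^108 ≈ 2.0495302358; balance ≈ 10,247.6512.
Account B is larger by 2,413.4179.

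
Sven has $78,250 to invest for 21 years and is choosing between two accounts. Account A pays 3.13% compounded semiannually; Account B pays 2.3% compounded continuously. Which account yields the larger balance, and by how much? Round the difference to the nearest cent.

Account A, by $23,384.88

A: (1 + 0.01565)^42 ≈ 1.91977821806, so 78,250 × 1.91977821806 ≈ 150,222.6456.
B: e^(0.023·21) = e^0.483 ≈ 1.62092990501, so 78,250 × 1.62092990501 ≈ 126,837.7651.
Difference ≈ 23,384.8805 in favor of A.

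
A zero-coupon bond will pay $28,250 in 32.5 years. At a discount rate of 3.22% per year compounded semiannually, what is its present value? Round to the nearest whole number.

Periodic rate = 3.22%/2 = 0.0161; 65 periods.
P = 28,250/(1 + 0.0161)^65 ≈ 28,250/2.8240302127 ≈ 10,003.4341.

$10,003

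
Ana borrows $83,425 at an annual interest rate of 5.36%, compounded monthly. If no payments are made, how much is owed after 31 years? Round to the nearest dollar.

$437,838

Growth factor = (1 + 0.0536/12)^372 ≈ 5.24827844034.
A ≈ 83,425 × 5.24827844034 ≈ 437,837.6289.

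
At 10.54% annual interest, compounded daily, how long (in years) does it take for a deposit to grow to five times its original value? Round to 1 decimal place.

15.3 years

(1 + 0.000288767)^(365t) = 5.
365t = ln 5 / ln(1 + 0.000288767) ≈ 1.6094/0.000288725 ≈ 5574.2851.
t ≈ 15.2720.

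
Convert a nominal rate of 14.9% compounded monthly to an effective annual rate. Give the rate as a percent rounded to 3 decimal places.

EAR = (1 + 14.9%/12)^12 − 1 = (1 + 0.0124167)^12 − 1.
(1 + 0.0124167)^12 ≈ 1.159609, so EAR ≈ 15.96086%.

15.961%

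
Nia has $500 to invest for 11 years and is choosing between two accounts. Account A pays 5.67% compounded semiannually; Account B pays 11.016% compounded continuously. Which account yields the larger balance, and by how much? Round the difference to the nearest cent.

Account B, by $754.85

A: (1 + 0.02835)^22 ≈ 1.84969854, so 500 × 1.84969854 ≈ 924.8493.
B: e^(0.11016·11) = e^1.21176 ≈ 3.359391982, so 500 × 3.359391982 ≈ 1,679.6960.
Difference ≈ 754.8467 in favor of B.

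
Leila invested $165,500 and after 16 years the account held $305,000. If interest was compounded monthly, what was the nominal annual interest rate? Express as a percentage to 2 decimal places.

The 192-period growth factor is 305,000/165,500 = 1.8429.
r/12 = 1.8429^(1/192) − 1 ≈ 0.00318914, so r ≈ 12·0.00318914 = 3.82697%.

3.83%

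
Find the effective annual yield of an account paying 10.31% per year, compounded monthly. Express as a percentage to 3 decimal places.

10.811%

EAR = (1 + 10.31%/12)^12 − 1 = (1 + 0.00859167)^12 − 1.
(1 + 0.00859167)^12 ≈ 1.108114, so EAR ≈ 10.81142%.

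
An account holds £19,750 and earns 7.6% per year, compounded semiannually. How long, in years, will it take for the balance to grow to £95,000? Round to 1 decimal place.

21.1 years

(1 + 0.038)^(2t) = 95,000/19,750 = 4.8101.
2t·ln(1 + 0.038) = ln(4.8101); 2t = 1.5707/0.0372958 ≈ 42.1153.
t ≈ 21.0577 years.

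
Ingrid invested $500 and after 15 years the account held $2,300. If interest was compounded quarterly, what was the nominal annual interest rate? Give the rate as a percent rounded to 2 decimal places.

The 60-period growth factor is 2,300/500 = 4.6.
r/4 = 4.6^(1/60) − 1 ≈ 0.0257605, so r ≈ 4·0.0257605 = 10.30419%.

10.30%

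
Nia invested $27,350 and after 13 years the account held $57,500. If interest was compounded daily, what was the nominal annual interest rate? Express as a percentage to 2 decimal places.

5.72%

The 4745-period growth factor is 57,500/27,350 = 2.10238.
r/365 = 2.10238^(1/4745) − 1 ≈ 0.000156613, so r ≈ 365·0.000156613 = 5.71636%.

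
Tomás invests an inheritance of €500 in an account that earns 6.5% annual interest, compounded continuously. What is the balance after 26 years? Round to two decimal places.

A = P·e^(rt) = 500·e^(0.065·26) = 500·e^1.69.
e^1.69 ≈ 5.419480705, so A ≈ 2,709.7404.

€2,709.74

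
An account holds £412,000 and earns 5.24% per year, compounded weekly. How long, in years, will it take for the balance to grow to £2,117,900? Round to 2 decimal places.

(1 + 0.00100769)^(52t) = 2,117,900/412,000 = 5.1405.
52t·ln(1 + 0.00100769) = ln(5.1405); 52t = 1.6372/0.00100718 ≈ 1625.4780.
t ≈ 31.2592 years.

31.26 years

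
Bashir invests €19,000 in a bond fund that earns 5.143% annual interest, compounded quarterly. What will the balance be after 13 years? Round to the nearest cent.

Growth factor = (1 + 0.0128575)^52 ≈ 1.9431848322.
A ≈ 19,000 × 1.9431848322 ≈ 36,920.5118.

€36,920.51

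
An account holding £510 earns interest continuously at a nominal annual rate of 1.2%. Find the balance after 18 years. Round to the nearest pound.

£633

A = P·e^(rt) = 510·e^(0.012·18) = 510·e^0.216.
e^0.216 ≈ 1.24110238, so A ≈ 632.9622.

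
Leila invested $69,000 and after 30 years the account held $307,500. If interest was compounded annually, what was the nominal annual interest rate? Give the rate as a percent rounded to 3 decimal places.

5.107%

(1 + r)^30 = 307,500/69,000 = 4.45652.
1 + r = 4.45652^(1/30) ≈ 1.051074, so r ≈ 0.0510738.
r ≈ 5.10738%.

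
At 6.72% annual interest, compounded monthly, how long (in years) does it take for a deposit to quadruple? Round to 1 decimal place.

20.7 years

(1 + 0.0056)^(12t) = 4.
12t = ln 4 / ln(1 + 0.0056) ≈ 1.3863/0.00558438 ≈ 248.2451.
t ≈ 20.6871.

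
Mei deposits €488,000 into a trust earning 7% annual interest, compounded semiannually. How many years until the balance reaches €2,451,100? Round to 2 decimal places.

23.46 years

We need (1 + 0.035)^(2t) = 5.0227, so 2t = ln 5.0227 / ln 1.035 ≈ 46.9160.
t ≈ 46.9160/2 = 23.4580 years.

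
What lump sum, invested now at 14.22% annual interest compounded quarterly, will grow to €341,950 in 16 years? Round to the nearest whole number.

Growth factor = (1 + 0.03555)^64 ≈ 9.35295128137.
P = 341,950/9.35295128137 ≈ 36,560.6523.

€36,561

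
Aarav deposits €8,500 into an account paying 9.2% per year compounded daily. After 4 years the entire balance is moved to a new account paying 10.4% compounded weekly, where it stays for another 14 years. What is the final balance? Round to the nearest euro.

€52,592

After 4 years at 9.2%: 8,500 × 1.4447750428 ≈ 12,280.5879.
Then 14 years at 10.4%: 12,280.5879 × 4.2825384879 ≈ 52,592.0902.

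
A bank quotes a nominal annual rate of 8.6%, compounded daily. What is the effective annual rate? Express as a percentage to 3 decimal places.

EAR = (1 + 8.6%/365)^365 − 1 = (1 + 0.000235616)^365 − 1.
(1 + 0.000235616)^365 ≈ 1.089795, so EAR ≈ 8.97953%.

8.980%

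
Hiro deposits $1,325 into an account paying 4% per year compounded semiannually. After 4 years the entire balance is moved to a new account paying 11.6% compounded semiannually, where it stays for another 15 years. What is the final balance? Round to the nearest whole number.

Phase 1: 1,325·(1 + 0.02)^8 ≈ 1,552.4487.
Phase 2: 1,552.4487·(1 + 0.058)^30 ≈ 8,425.3370.

$8,425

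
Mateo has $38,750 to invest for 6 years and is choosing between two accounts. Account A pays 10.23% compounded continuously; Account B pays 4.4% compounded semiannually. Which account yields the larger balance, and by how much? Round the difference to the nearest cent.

Account A, by $21,274.98

A: e^(0.1023·6) = e^0.6138 ≈ 1.8474383429, so 38,750 × 1.8474383429 ≈ 71,588.2358.
B: (1 + 0.022)^12 ≈ 1.2984067052, so 38,750 × 1.2984067052 ≈ 50,313.2598.
Difference ≈ 21,274.9760 in favor of A.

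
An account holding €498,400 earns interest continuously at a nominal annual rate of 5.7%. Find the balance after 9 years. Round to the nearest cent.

A = P·e^(rt) = 498,400·e^(0.057·9) = 498,400·e^0.513.
e^0.513 ≈ 1.67029456984, so A ≈ 832,474.8136.

€832,474.81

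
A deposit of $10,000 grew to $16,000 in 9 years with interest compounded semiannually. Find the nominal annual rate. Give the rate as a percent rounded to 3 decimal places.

(1 + r/2)^18 = 16,000/10,000 = 1.6.
1 + r/2 = 1.6^(1/18) ≈ 1.026455, so r/2 ≈ 0.0264552.
r ≈ 2·0.0264552 = 5.29104%.

5.291%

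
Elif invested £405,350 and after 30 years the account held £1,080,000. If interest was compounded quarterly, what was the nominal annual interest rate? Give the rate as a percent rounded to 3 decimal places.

3.280%

The 120-period growth factor is 1,080,000/405,350 = 2.66436.
r/4 = 2.66436^(1/120) − 1 ≈ 0.00819981, so r ≈ 4·0.00819981 = 3.27993%.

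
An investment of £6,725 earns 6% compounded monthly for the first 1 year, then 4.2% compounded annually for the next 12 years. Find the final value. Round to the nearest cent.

£11,697.62

After 1 years at 6%: 6,725 × 1.0616778119 ≈ 7,139.7833.
Then 12 years at 4.2%: 7,139.7833 × 1.6383724163 ≈ 11,697.6240.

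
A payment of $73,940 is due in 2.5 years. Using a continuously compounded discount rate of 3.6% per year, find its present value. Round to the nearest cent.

$67,576.07

P = A·e^(−rt) = 73,940·e^(−0.09).
e^(−0.09) ≈ 0.91393118527, so P ≈ 67,576.0718.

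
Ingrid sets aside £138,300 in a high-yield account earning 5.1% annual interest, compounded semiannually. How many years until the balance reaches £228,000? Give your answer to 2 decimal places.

We need (1 + 0.0255)^(2t) = 1.6486, so 2t = ln 1.6486 / ln 1.0255 ≈ 19.8536.
t ≈ 19.8536/2 = 9.9268 years.

9.93 years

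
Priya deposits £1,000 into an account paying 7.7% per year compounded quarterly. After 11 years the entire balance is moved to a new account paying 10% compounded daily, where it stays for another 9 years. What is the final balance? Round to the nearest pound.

Phase 1: 1,000·(1 + 0.01925)^44 ≈ 2,313.9378.
Phase 2: 2,313.9378·(1 + 0.1/365)^3285 ≈ 5,690.6672.

£5,691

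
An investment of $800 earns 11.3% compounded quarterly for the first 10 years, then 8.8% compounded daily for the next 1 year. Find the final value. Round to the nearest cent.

After 10 years at 11.3%: 800 × 3.047535177 ≈ 2,438.0281.
Then 1 years at 8.8%: 2,438.0281 × 1.09197654 ≈ 2,662.2695.

$2,662.27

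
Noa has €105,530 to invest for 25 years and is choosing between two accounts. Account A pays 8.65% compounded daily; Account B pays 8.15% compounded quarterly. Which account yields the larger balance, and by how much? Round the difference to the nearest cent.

Account A, by €123,967.84

A: (1 + 0.0865/365)^9125 ≈ 8.69061579314, so 105,530 × 8.69061579314 ≈ 917,120.6846.
B: (1 + 0.020375)^100 ≈ 7.51589926664, so 105,530 × 7.51589926664 ≈ 793,152.8496.
Difference ≈ 123,967.8350 in favor of A.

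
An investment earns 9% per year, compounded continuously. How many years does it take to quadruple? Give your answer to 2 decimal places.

e^(0.09t) = 4, so 0.09t = ln 4 ≈ 1.3863.
t ≈ 1.3863/0.09 ≈ 15.4033.

15.40 years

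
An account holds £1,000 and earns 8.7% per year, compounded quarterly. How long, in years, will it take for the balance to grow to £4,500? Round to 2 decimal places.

(1 + 0.02175)^(4t) = 4,500/1,000 = 4.5.
4t·ln(1 + 0.02175) = ln(4.5); 4t = 1.5041/0.0215168 ≈ 69.9023.
t ≈ 17.4756 years.

17.48 years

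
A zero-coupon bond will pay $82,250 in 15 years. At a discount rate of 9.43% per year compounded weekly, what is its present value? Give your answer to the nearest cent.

$20,016.25

Periodic rate = 9.43%/52 = 0.00181346; 780 periods.
P = 82,250/(1 + 0.0943/52)^780 ≈ 82,250/4.1091614372 ≈ 20,016.2494.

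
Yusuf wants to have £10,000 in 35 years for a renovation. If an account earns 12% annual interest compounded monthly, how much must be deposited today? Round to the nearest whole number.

Growth factor = (1 + 0.01)^420 ≈ 65.30959471.
P = 10,000/65.30959471 ≈ 153.1169.

£153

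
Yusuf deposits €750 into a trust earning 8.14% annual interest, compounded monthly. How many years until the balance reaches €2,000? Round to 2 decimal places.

12.09 years

(1 + 0.00678333)^(12t) = 2,000/750 = 2.6667.
12t·ln(1 + 0.00678333) = ln(2.6667); 12t = 0.98083/0.00676043 ≈ 145.0839.
t ≈ 12.0903 years.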